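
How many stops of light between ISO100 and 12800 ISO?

7 stops

100 → 200 → 400 → 800 → 1600 → 3200 → 6400 → 12800 — count the steps: 7 stops.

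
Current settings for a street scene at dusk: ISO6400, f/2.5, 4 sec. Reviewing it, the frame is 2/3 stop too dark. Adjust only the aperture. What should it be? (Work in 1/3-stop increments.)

f/2

Underexposed by 2/3 stop → need 2/3 stop brighter.
Aperture: f/2.5 → f/2.2 → f/2.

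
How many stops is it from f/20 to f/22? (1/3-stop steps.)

f/20 → f/22 — count the steps: 1 third-stops = 1/3 stop.

1/3 stop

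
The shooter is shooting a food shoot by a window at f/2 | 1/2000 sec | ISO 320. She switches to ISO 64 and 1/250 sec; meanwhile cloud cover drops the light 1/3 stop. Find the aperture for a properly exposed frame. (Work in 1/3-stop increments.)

Scene light: 1/3 stop darker.
ISO: 320 → 250 → 200 → 160 → 125 → 100 → 80 → 64 — 2 1/3 stops dropped (darker).
Shutter speed: 1/2000 → 1/1600 → 1/1250 → 1/1000 → 1/800 → 1/640 → 1/500 → 1/400 → 1/320 → 1/250 — 3 stops slower (brighter).
Net so far: 1/3 stop brighter. Aperture: f/2 → f/2.2.

f/2.2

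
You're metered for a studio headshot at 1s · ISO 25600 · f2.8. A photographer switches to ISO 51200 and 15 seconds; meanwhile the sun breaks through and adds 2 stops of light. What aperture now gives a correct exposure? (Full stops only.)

f/32

Scene light: 2 stops brighter.
ISO: 25600 → 51200 — 1 stop raised (brighter).
Shutter speed: 1 → 2 → 4 → 8 → 15 — 4 stops longer (brighter).
Net so far: 7 stops brighter. Aperture: f/2.8 → f/4 → f/5.6 → f/8 → f/11 → f/16 → f/22 → f/32.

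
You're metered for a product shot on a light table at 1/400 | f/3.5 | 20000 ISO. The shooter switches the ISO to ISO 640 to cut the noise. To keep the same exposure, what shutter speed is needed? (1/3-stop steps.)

1/13s

ISO: 20000 → 16000 → 12800 → 10000 → 8000 → 6400 → 5000 → 4000 → 3200 → 2500 → 2000 → 1600 → 1250 → 1000 → 800 → 640 — 5 stops lower (darker).
Need 5 stops brighter from the shutter speed: 1/400 → 1/320 → 1/250 → 1/200 → 1/160 → 1/125 → 1/100 → 1/80 → 1/60 → 1/50 → 1/40 → 1/30 → 1/25 → 1/20 → 1/15 → 1/13.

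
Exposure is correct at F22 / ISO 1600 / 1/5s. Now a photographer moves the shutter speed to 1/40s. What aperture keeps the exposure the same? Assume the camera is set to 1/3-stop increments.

Shutter speed: 1/5 → 1/6 → 1/8 → 1/10 → 1/13 → 1/15 → 1/20 → 1/25 → 1/30 → 1/40 — 3 stops shorter (darker).
Need 3 stops brighter from the aperture: f/22 → f/20 → f/18 → f/16 → f/14 → f/13 → f/11 → f/10 → f/9 → f/8.

f/8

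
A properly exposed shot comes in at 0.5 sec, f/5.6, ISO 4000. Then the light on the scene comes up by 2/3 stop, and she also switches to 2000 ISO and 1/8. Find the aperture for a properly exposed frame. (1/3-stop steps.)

Scene light: 2/3 stop brighter.
ISO: 4000 → 3200 → 2500 → 2000 — 1 stop dropped (darker).
Shutter speed: 0.5 → 0.4 → 0.3 → 1/4 → 1/5 → 1/6 → 1/8 — 2 stops faster (darker).
Net so far: 2 1/3 stops darker. Aperture: f/5.6 → f/5 → f/4.5 → f/4 → f/3.5 → f/3.2 → f/2.8 → f/2.5.

f/2.5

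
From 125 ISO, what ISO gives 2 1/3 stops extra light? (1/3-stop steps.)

ISO: 125 → 160 → 200 → 250 → 320 → 400 → 500 → 640 — 2 1/3 stops higher (brighter).

ISO 640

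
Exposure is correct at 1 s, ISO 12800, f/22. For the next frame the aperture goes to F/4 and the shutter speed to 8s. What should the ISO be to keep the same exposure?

Aperture: f/22 → f/16 → f/11 → f/8 → f/5.6 → f/4 — 5 stops larger aperture (brighter).
Shutter speed: 1 → 2 → 4 → 8 — 3 stops slower (brighter).
Net change so far: 8 stops brighter. Offset with the ISO: 12800 → 6400 → 3200 → 1600 → 800 → 400 → 200 → 100 → 50.

ISO 50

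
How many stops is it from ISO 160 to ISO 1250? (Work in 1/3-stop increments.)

3 stops

160 → 200 → 250 → 320 → 400 → 500 → 640 → 800 → 1000 → 1250 — count the steps: 9 third-stops = 3 stops.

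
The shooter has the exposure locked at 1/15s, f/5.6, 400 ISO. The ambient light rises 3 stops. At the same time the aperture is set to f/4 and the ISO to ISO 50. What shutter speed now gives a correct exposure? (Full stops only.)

1/30s

Scene light: 3 stops brighter.
Aperture: f/5.6 → f/4 — 1 stop wider (brighter).
ISO: 400 → 200 → 100 → 50 — 3 stops dropped (darker).
Net so far: 1 stop brighter. Shutter speed: 1/15 → 1/30.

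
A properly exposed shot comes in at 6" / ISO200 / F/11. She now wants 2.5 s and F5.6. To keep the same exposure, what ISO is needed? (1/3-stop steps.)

ISO 125

Shutter speed: 6 → 5 → 4 → 3.2 → 2.5 — 1 1/3 stops faster (darker).
Aperture: f/11 → f/10 → f/9 → f/8 → f/7.1 → f/6.3 → f/5.6 — 2 stops larger aperture (brighter).
Net change so far: 2/3 stop brighter. Offset with the ISO: 200 → 160 → 125.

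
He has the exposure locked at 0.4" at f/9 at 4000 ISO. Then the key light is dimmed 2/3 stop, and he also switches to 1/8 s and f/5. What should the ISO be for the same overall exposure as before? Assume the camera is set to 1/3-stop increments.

Scene light: 2/3 stop darker.
Shutter speed: 0.4 → 0.3 → 1/4 → 1/5 → 1/6 → 1/8 — 1 2/3 stops faster (darker).
Aperture: f/9 → f/8 → f/7.1 → f/6.3 → f/5.6 → f/5 — 1 2/3 stops opened up (brighter).
Net so far: 2/3 stop darker. ISO: 4000 → 5000 → 6400.

ISO 6400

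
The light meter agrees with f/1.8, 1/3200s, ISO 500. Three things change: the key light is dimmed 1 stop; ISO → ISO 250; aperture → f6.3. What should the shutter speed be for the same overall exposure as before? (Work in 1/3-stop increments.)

Scene light: 1 stop darker.
ISO: 500 → 400 → 320 → 250 — 1 stop lower (darker).
Aperture: f/1.8 → f/2 → f/2.2 → f/2.5 → f/2.8 → f/3.2 → f/3.5 → f/4 → f/4.5 → f/5 → f/5.6 → f/6.3 — 3 2/3 stops stopped down (darker).
Net so far: 5 2/3 stops darker. Shutter speed: 1/3200 → 1/2500 → 1/2000 → 1/1600 → 1/1250 → 1/1000 → 1/800 → 1/640 → 1/500 → 1/400 → 1/320 → 1/250 → 1/200 → 1/160 → 1/125 → 1/100 → 1/80 → 1/60.

1/60s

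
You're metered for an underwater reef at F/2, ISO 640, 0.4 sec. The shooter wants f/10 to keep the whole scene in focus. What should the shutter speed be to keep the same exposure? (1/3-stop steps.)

Aperture: f/2 → f/2.2 → f/2.5 → f/2.8 → f/3.2 → f/3.5 → f/4 → f/4.5 → f/5 → f/5.6 → f/6.3 → f/7.1 → f/8 → f/9 → f/10 — 4 2/3 stops narrower (darker).
Need 4 2/3 stops brighter from the shutter speed: 0.4 → 0.5 → 0.6 → 0.8 → 1 → 1.3 → 1.6 → 2 → 2.5 → 3.2 → 4 → 5 → 6 → 8 → 10.

10 s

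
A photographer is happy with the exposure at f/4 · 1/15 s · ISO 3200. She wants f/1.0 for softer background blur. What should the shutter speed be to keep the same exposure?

1/250s

Aperture: f/4 → f/2.8 → f/2 → f/1.4 → f/1.0 — 4 stops larger aperture (brighter).
Need 4 stops darker from the shutter speed: 1/15 → 1/30 → 1/60 → 1/125 → 1/250.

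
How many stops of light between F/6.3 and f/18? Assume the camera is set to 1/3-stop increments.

3 stops

f/6.3 → f/7.1 → f/8 → f/9 → f/10 → f/11 → f/13 → f/14 → f/16 → f/18 — count the steps: 9 third-stops = 3 stops.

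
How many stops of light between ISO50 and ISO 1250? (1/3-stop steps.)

50 → 64 → 80 → 100 → 125 → 160 → 200 → 250 → 320 → 400 → 500 → 640 → 800 → 1000 → 1250 — count the steps: 14 third-stops = 4 2/3 stops.

4 2/3 stops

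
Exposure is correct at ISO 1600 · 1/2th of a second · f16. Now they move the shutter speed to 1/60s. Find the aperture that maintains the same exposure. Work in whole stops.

Shutter speed: 1/2 → 1/4 → 1/8 → 1/15 → 1/30 → 1/60 — 5 stops faster (darker).
Need 5 stops brighter from the aperture: f/16 → f/11 → f/8 → f/5.6 → f/4 → f/2.8.

f/2.8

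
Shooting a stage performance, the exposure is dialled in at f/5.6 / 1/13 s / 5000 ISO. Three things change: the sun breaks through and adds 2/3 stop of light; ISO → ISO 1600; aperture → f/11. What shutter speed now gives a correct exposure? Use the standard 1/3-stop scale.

Scene light: 2/3 stop brighter.
ISO: 5000 → 4000 → 3200 → 2500 → 2000 → 1600 — 1 2/3 stops dropped (darker).
Aperture: f/5.6 → f/6.3 → f/7.1 → f/8 → f/9 → f/10 → f/11 — 2 stops stopped down (darker).
Net so far: 3 stops darker. Shutter speed: 1/13 → 1/10 → 1/8 → 1/6 → 1/5 → 1/4 → 0.3 → 0.4 → 0.5 → 0.6.

0.6 s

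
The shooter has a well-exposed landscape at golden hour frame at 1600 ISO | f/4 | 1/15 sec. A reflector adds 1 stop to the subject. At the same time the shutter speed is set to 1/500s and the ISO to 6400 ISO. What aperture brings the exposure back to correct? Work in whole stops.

Scene light: 1 stop brighter.
Shutter speed: 1/15 → 1/30 → 1/60 → 1/125 → 1/250 → 1/500 — 5 stops shorter (darker).
ISO: 1600 → 3200 → 6400 — 2 stops raised (brighter).
Net so far: 2 stops darker. Aperture: f/4 → f/2.8 → f/2.

f/2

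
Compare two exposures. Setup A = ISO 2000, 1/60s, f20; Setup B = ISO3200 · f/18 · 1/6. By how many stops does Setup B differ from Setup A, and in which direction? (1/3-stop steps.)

Aperture: f/20 → f/18 — 1/3 stop opened up (brighter).
Shutter speed: 1/60 → 1/50 → 1/40 → 1/30 → 1/25 → 1/20 → 1/15 → 1/13 → 1/10 → 1/8 → 1/6 — 3 1/3 stops longer (brighter).
ISO: 2000 → 2500 → 3200 — 2/3 stop higher (brighter).
Net: +1/3 +3 1/3 +2/3 = +4 1/3 stops.

4 1/3 stops brighter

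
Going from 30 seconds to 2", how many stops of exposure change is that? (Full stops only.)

4 stops

30 → 15 → 8 → 4 → 2 — count the steps: 4 stops.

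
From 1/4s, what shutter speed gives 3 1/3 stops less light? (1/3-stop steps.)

Shutter speed: 1/4 → 1/5 → 1/6 → 1/8 → 1/10 → 1/13 → 1/15 → 1/20 → 1/25 → 1/30 → 1/40 — 3 1/3 stops faster (darker).

1/40s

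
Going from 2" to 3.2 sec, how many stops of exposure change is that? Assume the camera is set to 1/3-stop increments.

2 → 2.5 → 3.2 — count the steps: 2 third-stops = 2/3 stop.

2/3 stop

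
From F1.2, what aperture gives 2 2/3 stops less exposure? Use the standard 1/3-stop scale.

f/3.2

Aperture: f/1.2 → f/1.4 → f/1.6 → f/1.8 → f/2 → f/2.2 → f/2.5 → f/2.8 → f/3.2 — 2 2/3 stops stopped down (darker).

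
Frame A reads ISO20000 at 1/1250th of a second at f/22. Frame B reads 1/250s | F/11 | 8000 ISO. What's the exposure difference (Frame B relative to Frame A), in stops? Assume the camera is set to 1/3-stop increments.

Aperture: f/22 → f/20 → f/18 → f/16 → f/14 → f/13 → f/11 — 2 stops wider (brighter).
Shutter speed: 1/1250 → 1/1000 → 1/800 → 1/640 → 1/500 → 1/400 → 1/320 → 1/250 — 2 1/3 stops slower (brighter).
ISO: 20000 → 16000 → 12800 → 10000 → 8000 — 1 1/3 stops lower (darker).
Net: +2 +2 1/3 −1 1/3 = +3 stops.

3 stops brighter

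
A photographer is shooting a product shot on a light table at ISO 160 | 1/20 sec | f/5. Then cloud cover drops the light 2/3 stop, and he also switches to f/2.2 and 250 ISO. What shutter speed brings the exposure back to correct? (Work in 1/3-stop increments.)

1/100s

Scene light: 2/3 stop darker.
Aperture: f/5 → f/4.5 → f/4 → f/3.5 → f/3.2 → f/2.8 → f/2.5 → f/2.2 — 2 1/3 stops wider (brighter).
ISO: 160 → 200 → 250 — 2/3 stop raised (brighter).
Net so far: 2 1/3 stops brighter. Shutter speed: 1/20 → 1/25 → 1/30 → 1/40 → 1/50 → 1/60 → 1/80 → 1/100.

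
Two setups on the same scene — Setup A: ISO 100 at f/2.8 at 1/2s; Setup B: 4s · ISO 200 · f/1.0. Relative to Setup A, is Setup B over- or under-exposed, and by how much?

7 stops brighter

Aperture: f/2.8 → f/2 → f/1.4 → f/1.0 — 3 stops larger aperture (brighter).
Shutter speed: 1/2 → 1 → 2 → 4 — 3 stops slower (brighter).
ISO: 100 → 200 — 1 stop higher (brighter).
Net: +3 +3 +1 = +7 stops.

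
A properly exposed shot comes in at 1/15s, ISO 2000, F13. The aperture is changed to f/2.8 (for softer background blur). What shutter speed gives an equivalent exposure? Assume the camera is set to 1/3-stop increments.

Aperture: f/13 → f/11 → f/10 → f/9 → f/8 → f/7.1 → f/6.3 → f/5.6 → f/5 → f/4.5 → f/4 → f/3.5 → f/3.2 → f/2.8 — 4 1/3 stops larger aperture (brighter).
Need 4 1/3 stops darker from the shutter speed: 1/15 → 1/20 → 1/25 → 1/30 → 1/40 → 1/50 → 1/60 → 1/80 → 1/100 → 1/125 → 1/160 → 1/200 → 1/250 → 1/320.

1/320s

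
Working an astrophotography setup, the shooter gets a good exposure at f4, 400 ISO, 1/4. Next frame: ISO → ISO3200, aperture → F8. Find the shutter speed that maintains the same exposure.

1/8s

ISO: 400 → 800 → 1600 → 3200 — 3 stops raised (brighter).
Aperture: f/4 → f/5.6 → f/8 — 2 stops smaller aperture (darker).
Net change so far: 1 stop brighter. Offset with the shutter speed: 1/4 → 1/8.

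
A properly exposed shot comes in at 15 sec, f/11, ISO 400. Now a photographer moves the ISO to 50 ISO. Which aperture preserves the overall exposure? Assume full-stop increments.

f/4

ISO: 400 → 200 → 100 → 50 — 3 stops lower (darker).
Need 3 stops brighter from the aperture: f/11 → f/8 → f/5.6 → f/4.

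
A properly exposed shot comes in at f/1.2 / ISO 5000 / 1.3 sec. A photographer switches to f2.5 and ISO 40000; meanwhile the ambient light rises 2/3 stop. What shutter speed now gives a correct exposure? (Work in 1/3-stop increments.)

Scene light: 2/3 stop brighter.
Aperture: f/1.2 → f/1.4 → f/1.6 → f/1.8 → f/2 → f/2.2 → f/2.5 — 2 stops smaller aperture (darker).
ISO: 5000 → 6400 → 8000 → 10000 → 12800 → 16000 → 20000 → 25600 → 32000 → 40000 — 3 stops higher (brighter).
Net so far: 1 2/3 stops brighter. Shutter speed: 1.3 → 1 → 0.8 → 0.6 → 0.5 → 0.4.

0.4 s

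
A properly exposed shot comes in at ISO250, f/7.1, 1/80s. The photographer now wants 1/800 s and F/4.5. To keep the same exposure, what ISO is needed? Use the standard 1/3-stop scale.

Shutter speed: 1/80 → 1/100 → 1/125 → 1/160 → 1/200 → 1/250 → 1/320 → 1/400 → 1/500 → 1/640 → 1/800 — 3 1/3 stops shorter (darker).
Aperture: f/7.1 → f/6.3 → f/5.6 → f/5 → f/4.5 — 1 1/3 stops wider (brighter).
Net change so far: 2 stops darker. Offset with the ISO: 250 → 320 → 400 → 500 → 640 → 800 → 1000.

ISO 1000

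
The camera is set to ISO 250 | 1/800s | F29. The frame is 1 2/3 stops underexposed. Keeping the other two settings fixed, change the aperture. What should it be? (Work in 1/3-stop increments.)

Underexposed by 1 2/3 stops → need 1 2/3 stops brighter.
Aperture: f/29 → f/25 → f/22 → f/20 → f/18 → f/16.

f/16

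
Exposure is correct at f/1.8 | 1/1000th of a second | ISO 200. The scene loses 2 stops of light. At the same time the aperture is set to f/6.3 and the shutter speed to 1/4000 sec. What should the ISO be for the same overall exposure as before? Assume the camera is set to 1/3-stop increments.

ISO 40000

Scene light: 2 stops darker.
Aperture: f/1.8 → f/2 → f/2.2 → f/2.5 → f/2.8 → f/3.2 → f/3.5 → f/4 → f/4.5 → f/5 → f/5.6 → f/6.3 — 3 2/3 stops smaller aperture (darker).
Shutter speed: 1/1000 → 1/1250 → 1/1600 → 1/2000 → 1/2500 → 1/3200 → 1/4000 — 2 stops faster (darker).
Net so far: 7 2/3 stops darker. ISO: 200 → 250 → 320 → 400 → 500 → 640 → 800 → 1000 → 1250 → 1600 → 2000 → 2500 → 3200 → 4000 → 5000 → 6400 → 8000 → 10000 → 12800 → 16000 → 20000 → 25600 → 32000 → 40000.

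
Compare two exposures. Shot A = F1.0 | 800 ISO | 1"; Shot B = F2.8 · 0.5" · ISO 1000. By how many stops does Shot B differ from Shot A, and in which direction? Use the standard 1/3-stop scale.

3 2/3 stops darker

Aperture: f/1.0 → f/1.1 → f/1.2 → f/1.4 → f/1.6 → f/1.8 → f/2 → f/2.2 → f/2.5 → f/2.8 — 3 stops smaller aperture (darker).
Shutter speed: 1 → 0.8 → 0.6 → 0.5 — 1 stop faster (darker).
ISO: 800 → 1000 — 1/3 stop raised (brighter).
Net: −3 −1 +1/3 = −3 2/3 stops.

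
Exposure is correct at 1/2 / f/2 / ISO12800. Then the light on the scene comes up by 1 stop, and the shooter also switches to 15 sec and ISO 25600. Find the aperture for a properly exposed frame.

f/22

Scene light: 1 stop brighter.
Shutter speed: 1/2 → 1 → 2 → 4 → 8 → 15 — 5 stops slower (brighter).
ISO: 12800 → 25600 — 1 stop higher (brighter).
Net so far: 7 stops brighter. Aperture: f/2 → f/2.8 → f/4 → f/5.6 → f/8 → f/11 → f/16 → f/22.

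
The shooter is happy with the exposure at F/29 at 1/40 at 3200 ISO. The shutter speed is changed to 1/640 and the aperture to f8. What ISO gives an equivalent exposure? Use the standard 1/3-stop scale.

ISO 4000

Shutter speed: 1/40 → 1/50 → 1/60 → 1/80 → 1/100 → 1/125 → 1/160 → 1/200 → 1/250 → 1/320 → 1/400 → 1/500 → 1/640 — 4 stops faster (darker).
Aperture: f/29 → f/25 → f/22 → f/20 → f/18 → f/16 → f/14 → f/13 → f/11 → f/10 → f/9 → f/8 — 3 2/3 stops wider (brighter).
Net change so far: 1/3 stop darker. Offset with the ISO: 3200 → 4000.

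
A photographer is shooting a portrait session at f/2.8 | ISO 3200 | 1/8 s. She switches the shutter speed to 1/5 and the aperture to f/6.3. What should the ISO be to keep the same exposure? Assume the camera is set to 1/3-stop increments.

ISO 10000

Shutter speed: 1/8 → 1/6 → 1/5 — 2/3 stop longer (brighter).
Aperture: f/2.8 → f/3.2 → f/3.5 → f/4 → f/4.5 → f/5 → f/5.6 → f/6.3 — 2 1/3 stops smaller aperture (darker).
Net change so far: 1 2/3 stops darker. Offset with the ISO: 3200 → 4000 → 5000 → 6400 → 8000 → 10000.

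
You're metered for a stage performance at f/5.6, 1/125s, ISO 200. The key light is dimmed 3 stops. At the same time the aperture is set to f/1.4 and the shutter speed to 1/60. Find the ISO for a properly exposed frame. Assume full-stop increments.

Scene light: 3 stops darker.
Aperture: f/5.6 → f/4 → f/2.8 → f/2 → f/1.4 — 4 stops opened up (brighter).
Shutter speed: 1/125 → 1/60 — 1 stop slower (brighter).
Net so far: 2 stops brighter. ISO: 200 → 100 → 50.

ISO 50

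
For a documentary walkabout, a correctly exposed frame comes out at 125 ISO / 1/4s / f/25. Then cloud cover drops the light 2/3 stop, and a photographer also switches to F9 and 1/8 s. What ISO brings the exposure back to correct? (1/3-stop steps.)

Scene light: 2/3 stop darker.
Aperture: f/25 → f/22 → f/20 → f/18 → f/16 → f/14 → f/13 → f/11 → f/10 → f/9 — 3 stops wider (brighter).
Shutter speed: 1/4 → 1/5 → 1/6 → 1/8 — 1 stop shorter (darker).
Net so far: 1 1/3 stops brighter. ISO: 125 → 100 → 80 → 64 → 50.

ISO 50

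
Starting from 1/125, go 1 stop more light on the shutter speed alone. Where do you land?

Shutter speed: 1/125 → 1/60 — 1 stop longer (brighter).

1/60s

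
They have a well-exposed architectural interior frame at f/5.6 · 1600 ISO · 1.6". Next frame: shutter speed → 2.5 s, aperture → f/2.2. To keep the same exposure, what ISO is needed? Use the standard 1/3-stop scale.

ISO 160

Shutter speed: 1.6 → 2 → 2.5 — 2/3 stop longer (brighter).
Aperture: f/5.6 → f/5 → f/4.5 → f/4 → f/3.5 → f/3.2 → f/2.8 → f/2.5 → f/2.2 — 2 2/3 stops wider (brighter).
Net change so far: 3 1/3 stops brighter. Offset with the ISO: 1600 → 1250 → 1000 → 800 → 640 → 500 → 400 → 320 → 250 → 200 → 160.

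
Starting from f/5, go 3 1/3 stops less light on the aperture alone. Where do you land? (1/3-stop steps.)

Aperture: f/5 → f/5.6 → f/6.3 → f/7.1 → f/8 → f/9 → f/10 → f/11 → f/13 → f/14 → f/16 — 3 1/3 stops smaller aperture (darker).

f/16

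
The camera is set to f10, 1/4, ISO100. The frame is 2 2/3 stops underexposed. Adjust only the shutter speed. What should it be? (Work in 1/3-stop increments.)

Underexposed by 2 2/3 stops → need 2 2/3 stops brighter.
Shutter speed: 1/4 → 0.3 → 0.4 → 0.5 → 0.6 → 0.8 → 1 → 1.3 → 1.6.

1.6 s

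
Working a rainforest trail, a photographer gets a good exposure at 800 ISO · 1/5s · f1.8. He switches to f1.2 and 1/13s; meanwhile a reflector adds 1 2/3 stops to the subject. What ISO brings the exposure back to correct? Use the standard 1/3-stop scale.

Scene light: 1 2/3 stops brighter.
Aperture: f/1.8 → f/1.6 → f/1.4 → f/1.2 — 1 stop larger aperture (brighter).
Shutter speed: 1/5 → 1/6 → 1/8 → 1/10 → 1/13 — 1 1/3 stops faster (darker).
Net so far: 1 1/3 stops brighter. ISO: 800 → 640 → 500 → 400 → 320.

ISO 320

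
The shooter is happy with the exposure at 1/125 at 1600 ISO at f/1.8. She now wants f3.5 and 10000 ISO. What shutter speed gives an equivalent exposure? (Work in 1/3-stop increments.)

Aperture: f/1.8 → f/2 → f/2.2 → f/2.5 → f/2.8 → f/3.2 → f/3.5 — 2 stops narrower (darker).
ISO: 1600 → 2000 → 2500 → 3200 → 4000 → 5000 → 6400 → 8000 → 10000 — 2 2/3 stops raised (brighter).
Net change so far: 2/3 stop brighter. Offset with the shutter speed: 1/125 → 1/160 → 1/200.

1/200s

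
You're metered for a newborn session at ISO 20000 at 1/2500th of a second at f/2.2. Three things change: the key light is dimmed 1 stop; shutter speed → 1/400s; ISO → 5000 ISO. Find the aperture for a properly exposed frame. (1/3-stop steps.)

f/2

Scene light: 1 stop darker.
Shutter speed: 1/2500 → 1/2000 → 1/1600 → 1/1250 → 1/1000 → 1/800 → 1/640 → 1/500 → 1/400 — 2 2/3 stops longer (brighter).
ISO: 20000 → 16000 → 12800 → 10000 → 8000 → 6400 → 5000 — 2 stops lower (darker).
Net so far: 1/3 stop darker. Aperture: f/2.2 → f/2.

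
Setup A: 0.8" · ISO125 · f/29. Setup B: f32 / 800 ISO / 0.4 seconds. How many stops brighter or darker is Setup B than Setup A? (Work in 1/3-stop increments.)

Aperture: f/29 → f/32 — 1/3 stop smaller aperture (darker).
Shutter speed: 0.8 → 0.6 → 0.5 → 0.4 — 1 stop shorter (darker).
ISO: 125 → 160 → 200 → 250 → 320 → 400 → 500 → 640 → 800 — 2 2/3 stops raised (brighter).
Net: −1/3 −1 +2 2/3 = +1 1/3 stops.

1 1/3 stops brighter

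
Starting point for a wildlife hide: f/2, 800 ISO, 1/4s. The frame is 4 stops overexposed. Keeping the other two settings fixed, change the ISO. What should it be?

Overexposed by 4 stops → need 4 stops darker.
ISO: 800 → 400 → 200 → 100 → 50.

ISO 50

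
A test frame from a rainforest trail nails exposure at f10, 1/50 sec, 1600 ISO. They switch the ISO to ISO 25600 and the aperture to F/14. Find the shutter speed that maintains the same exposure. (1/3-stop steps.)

1/400s

ISO: 1600 → 2000 → 2500 → 3200 → 4000 → 5000 → 6400 → 8000 → 10000 → 12800 → 16000 → 20000 → 25600 — 4 stops raised (brighter).
Aperture: f/10 → f/11 → f/13 → f/14 — 1 stop narrower (darker).
Net change so far: 3 stops brighter. Offset with the shutter speed: 1/50 → 1/60 → 1/80 → 1/100 → 1/125 → 1/160 → 1/200 → 1/250 → 1/320 → 1/400.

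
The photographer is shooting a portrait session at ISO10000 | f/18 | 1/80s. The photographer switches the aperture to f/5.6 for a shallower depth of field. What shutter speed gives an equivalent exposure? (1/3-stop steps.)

Aperture: f/18 → f/16 → f/14 → f/13 → f/11 → f/10 → f/9 → f/8 → f/7.1 → f/6.3 → f/5.6 — 3 1/3 stops opened up (brighter).
Need 3 1/3 stops darker from the shutter speed: 1/80 → 1/100 → 1/125 → 1/160 → 1/200 → 1/250 → 1/320 → 1/400 → 1/500 → 1/640 → 1/800.

1/800s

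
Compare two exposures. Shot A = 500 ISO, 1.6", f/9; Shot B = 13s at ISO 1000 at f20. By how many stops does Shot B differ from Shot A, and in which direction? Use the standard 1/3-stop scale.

1 2/3 stops brighter

Aperture: f/9 → f/10 → f/11 → f/13 → f/14 → f/16 → f/18 → f/20 — 2 1/3 stops smaller aperture (darker).
Shutter speed: 1.6 → 2 → 2.5 → 3.2 → 4 → 5 → 6 → 8 → 10 → 13 — 3 stops slower (brighter).
ISO: 500 → 640 → 800 → 1000 — 1 stop raised (brighter).
Net: −2 1/3 +3 +1 = +1 2/3 stops.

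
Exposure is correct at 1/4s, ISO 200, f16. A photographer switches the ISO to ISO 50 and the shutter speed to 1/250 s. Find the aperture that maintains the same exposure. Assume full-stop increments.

f/1.0

ISO: 200 → 100 → 50 — 2 stops dropped (darker).
Shutter speed: 1/4 → 1/8 → 1/15 → 1/30 → 1/60 → 1/125 → 1/250 — 6 stops faster (darker).
Net change so far: 8 stops darker. Offset with the aperture: f/16 → f/11 → f/8 → f/5.6 → f/4 → f/2.8 → f/2 → f/1.4 → f/1.0.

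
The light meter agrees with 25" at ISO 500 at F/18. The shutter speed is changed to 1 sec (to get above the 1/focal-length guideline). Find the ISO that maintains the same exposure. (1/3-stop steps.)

ISO 12800

Shutter speed: 25 → 20 → 15 → 13 → 10 → 8 → 6 → 5 → 4 → 3.2 → 2.5 → 2 → 1.6 → 1.3 → 1 — 4 2/3 stops faster (darker).
Need 4 2/3 stops brighter from the ISO: 500 → 640 → 800 → 1000 → 1250 → 1600 → 2000 → 2500 → 3200 → 4000 → 5000 → 6400 → 8000 → 10000 → 12800.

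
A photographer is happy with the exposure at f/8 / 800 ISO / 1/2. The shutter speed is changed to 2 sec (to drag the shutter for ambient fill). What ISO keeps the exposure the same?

Shutter speed: 1/2 → 1 → 2 — 2 stops longer (brighter).
Need 2 stops darker from the ISO: 800 → 400 → 200.

ISO 200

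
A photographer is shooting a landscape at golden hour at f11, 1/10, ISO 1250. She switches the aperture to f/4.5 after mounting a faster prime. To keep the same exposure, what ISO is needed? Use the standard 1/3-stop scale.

ISO 200

Aperture: f/11 → f/10 → f/9 → f/8 → f/7.1 → f/6.3 → f/5.6 → f/5 → f/4.5 — 2 2/3 stops wider (brighter).
Need 2 2/3 stops darker from the ISO: 1250 → 1000 → 800 → 640 → 500 → 400 → 320 → 250 → 200.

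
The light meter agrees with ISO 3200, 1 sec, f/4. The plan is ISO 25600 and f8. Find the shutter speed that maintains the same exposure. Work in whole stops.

ISO: 3200 → 6400 → 12800 → 25600 — 3 stops raised (brighter).
Aperture: f/4 → f/5.6 → f/8 — 2 stops narrower (darker).
Net change so far: 1 stop brighter. Offset with the shutter speed: 1 → 1/2.

1/2s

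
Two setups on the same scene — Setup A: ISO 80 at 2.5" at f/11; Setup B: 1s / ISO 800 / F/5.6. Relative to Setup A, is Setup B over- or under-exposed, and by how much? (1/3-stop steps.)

Aperture: f/11 → f/10 → f/9 → f/8 → f/7.1 → f/6.3 → f/5.6 — 2 stops opened up (brighter).
Shutter speed: 2.5 → 2 → 1.6 → 1.3 → 1 — 1 1/3 stops faster (darker).
ISO: 80 → 100 → 125 → 160 → 200 → 250 → 320 → 400 → 500 → 640 → 800 — 3 1/3 stops higher (brighter).
Net: +2 −1 1/3 +3 1/3 = +4 stops.

4 stops brighter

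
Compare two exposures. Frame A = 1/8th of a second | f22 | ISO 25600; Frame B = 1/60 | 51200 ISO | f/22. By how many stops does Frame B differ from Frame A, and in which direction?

2 stops darker

Aperture: unchanged.
Shutter speed: 1/8 → 1/15 → 1/30 → 1/60 — 3 stops shorter (darker).
ISO: 25600 → 51200 — 1 stop raised (brighter).
Net: −3 +1 = −2 stops.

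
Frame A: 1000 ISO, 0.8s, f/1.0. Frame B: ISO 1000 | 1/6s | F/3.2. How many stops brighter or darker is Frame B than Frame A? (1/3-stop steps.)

Aperture: f/1.0 → f/1.1 → f/1.2 → f/1.4 → f/1.6 → f/1.8 → f/2 → f/2.2 → f/2.5 → f/2.8 → f/3.2 — 3 1/3 stops narrower (darker).
Shutter speed: 0.8 → 0.6 → 0.5 → 0.4 → 0.3 → 1/4 → 1/5 → 1/6 — 2 1/3 stops shorter (darker).
ISO: unchanged.
Net: −3 1/3 −2 1/3 = −5 2/3 stops.

5 2/3 stops darker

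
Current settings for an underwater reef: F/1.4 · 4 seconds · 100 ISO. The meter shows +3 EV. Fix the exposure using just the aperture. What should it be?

f/4

Overexposed by 3 stops → need 3 stops darker.
Aperture: f/1.4 → f/2 → f/2.8 → f/4.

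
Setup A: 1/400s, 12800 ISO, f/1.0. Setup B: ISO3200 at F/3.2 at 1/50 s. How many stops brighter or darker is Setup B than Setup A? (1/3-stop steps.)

2 1/3 stops darker

Aperture: f/1.0 → f/1.1 → f/1.2 → f/1.4 → f/1.6 → f/1.8 → f/2 → f/2.2 → f/2.5 → f/2.8 → f/3.2 — 3 1/3 stops narrower (darker).
Shutter speed: 1/400 → 1/320 → 1/250 → 1/200 → 1/160 → 1/125 → 1/100 → 1/80 → 1/60 → 1/50 — 3 stops longer (brighter).
ISO: 12800 → 10000 → 8000 → 6400 → 5000 → 4000 → 3200 — 2 stops lower (darker).
Net: −3 1/3 +3 −2 = −2 1/3 stops.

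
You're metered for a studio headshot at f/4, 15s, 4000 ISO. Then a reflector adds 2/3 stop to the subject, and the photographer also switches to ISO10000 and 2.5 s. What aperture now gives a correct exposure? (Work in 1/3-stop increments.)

f/3.2

Scene light: 2/3 stop brighter.
ISO: 4000 → 5000 → 6400 → 8000 → 10000 — 1 1/3 stops higher (brighter).
Shutter speed: 15 → 13 → 10 → 8 → 6 → 5 → 4 → 3.2 → 2.5 — 2 2/3 stops shorter (darker).
Net so far: 2/3 stop darker. Aperture: f/4 → f/3.5 → f/3.2.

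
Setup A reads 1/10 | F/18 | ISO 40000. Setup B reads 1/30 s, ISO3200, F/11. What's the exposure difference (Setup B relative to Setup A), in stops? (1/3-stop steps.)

Aperture: f/18 → f/16 → f/14 → f/13 → f/11 — 1 1/3 stops opened up (brighter).
Shutter speed: 1/10 → 1/13 → 1/15 → 1/20 → 1/25 → 1/30 — 1 2/3 stops faster (darker).
ISO: 40000 → 32000 → 25600 → 20000 → 16000 → 12800 → 10000 → 8000 → 6400 → 5000 → 4000 → 3200 — 3 2/3 stops dropped (darker).
Net: +1 1/3 −1 2/3 −3 2/3 = −4 stops.

4 stops darker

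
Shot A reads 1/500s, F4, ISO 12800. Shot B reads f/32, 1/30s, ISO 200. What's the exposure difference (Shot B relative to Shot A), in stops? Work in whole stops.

8 stops darker

Aperture: f/4 → f/5.6 → f/8 → f/11 → f/16 → f/22 → f/32 — 6 stops stopped down (darker).
Shutter speed: 1/500 → 1/250 → 1/125 → 1/60 → 1/30 — 4 stops slower (brighter).
ISO: 12800 → 6400 → 3200 → 1600 → 800 → 400 → 200 — 6 stops lower (darker).
Net: −6 +4 −6 = −8 stops.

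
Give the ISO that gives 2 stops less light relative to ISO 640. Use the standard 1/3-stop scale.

ISO: 640 → 500 → 400 → 320 → 250 → 200 → 160 — 2 stops dropped (darker).

ISO 160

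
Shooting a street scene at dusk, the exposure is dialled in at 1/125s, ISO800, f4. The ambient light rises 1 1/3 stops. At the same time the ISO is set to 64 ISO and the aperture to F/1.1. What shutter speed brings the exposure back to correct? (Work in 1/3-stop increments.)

Scene light: 1 1/3 stops brighter.
ISO: 800 → 640 → 500 → 400 → 320 → 250 → 200 → 160 → 125 → 100 → 80 → 64 — 3 2/3 stops lower (darker).
Aperture: f/4 → f/3.5 → f/3.2 → f/2.8 → f/2.5 → f/2.2 → f/2 → f/1.8 → f/1.6 → f/1.4 → f/1.2 → f/1.1 — 3 2/3 stops opened up (brighter).
Net so far: 1 1/3 stops brighter. Shutter speed: 1/125 → 1/160 → 1/200 → 1/250 → 1/320.

1/320s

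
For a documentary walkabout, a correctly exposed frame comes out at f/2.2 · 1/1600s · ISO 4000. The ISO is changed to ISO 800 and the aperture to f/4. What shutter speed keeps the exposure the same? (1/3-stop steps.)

1/100s

ISO: 4000 → 3200 → 2500 → 2000 → 1600 → 1250 → 1000 → 800 — 2 1/3 stops lower (darker).
Aperture: f/2.2 → f/2.5 → f/2.8 → f/3.2 → f/3.5 → f/4 — 1 2/3 stops stopped down (darker).
Net change so far: 4 stops darker. Offset with the shutter speed: 1/1600 → 1/1250 → 1/1000 → 1/800 → 1/640 → 1/500 → 1/400 → 1/320 → 1/250 → 1/200 → 1/160 → 1/125 → 1/100.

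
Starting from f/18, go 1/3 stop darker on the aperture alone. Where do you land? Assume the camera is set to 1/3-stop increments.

Aperture: f/18 → f/20 — 1/3 stop smaller aperture (darker).

f/20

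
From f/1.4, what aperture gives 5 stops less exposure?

Aperture: f/1.4 → f/2 → f/2.8 → f/4 → f/5.6 → f/8 — 5 stops narrower (darker).

f/8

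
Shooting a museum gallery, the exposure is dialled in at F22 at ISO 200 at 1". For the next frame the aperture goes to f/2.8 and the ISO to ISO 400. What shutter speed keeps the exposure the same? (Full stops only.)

Aperture: f/22 → f/16 → f/11 → f/8 → f/5.6 → f/4 → f/2.8 — 6 stops wider (brighter).
ISO: 200 → 400 — 1 stop higher (brighter).
Net change so far: 7 stops brighter. Offset with the shutter speed: 1 → 1/2 → 1/4 → 1/8 → 1/15 → 1/30 → 1/60 → 1/125.

1/125s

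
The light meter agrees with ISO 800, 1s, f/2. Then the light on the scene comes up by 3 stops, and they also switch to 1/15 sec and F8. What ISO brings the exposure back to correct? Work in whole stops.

Scene light: 3 stops brighter.
Shutter speed: 1 → 1/2 → 1/4 → 1/8 → 1/15 — 4 stops shorter (darker).
Aperture: f/2 → f/2.8 → f/4 → f/5.6 → f/8 — 4 stops narrower (darker).
Net so far: 5 stops darker. ISO: 800 → 1600 → 3200 → 6400 → 12800 → 25600.

ISO 25600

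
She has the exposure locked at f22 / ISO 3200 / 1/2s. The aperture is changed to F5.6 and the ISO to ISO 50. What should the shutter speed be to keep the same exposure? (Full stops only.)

Aperture: f/22 → f/16 → f/11 → f/8 → f/5.6 — 4 stops larger aperture (brighter).
ISO: 3200 → 1600 → 800 → 400 → 200 → 100 → 50 — 6 stops dropped (darker).
Net change so far: 2 stops darker. Offset with the shutter speed: 1/2 → 1 → 2.

2 s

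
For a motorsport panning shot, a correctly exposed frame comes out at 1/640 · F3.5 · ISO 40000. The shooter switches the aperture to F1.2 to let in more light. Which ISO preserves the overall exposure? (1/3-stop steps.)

Aperture: f/3.5 → f/3.2 → f/2.8 → f/2.5 → f/2.2 → f/2 → f/1.8 → f/1.6 → f/1.4 → f/1.2 — 3 stops opened up (brighter).
Need 3 stops darker from the ISO: 40000 → 32000 → 25600 → 20000 → 16000 → 12800 → 10000 → 8000 → 6400 → 5000.

ISO 5000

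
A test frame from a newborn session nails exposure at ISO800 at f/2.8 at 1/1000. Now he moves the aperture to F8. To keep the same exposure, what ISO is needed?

ISO 6400

Aperture: f/2.8 → f/4 → f/5.6 → f/8 — 3 stops stopped down (darker).
Need 3 stops brighter from the ISO: 800 → 1600 → 3200 → 6400.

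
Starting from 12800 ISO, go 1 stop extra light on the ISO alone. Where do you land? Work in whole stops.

ISO 25600

ISO: 12800 → 25600 — 1 stop raised (brighter).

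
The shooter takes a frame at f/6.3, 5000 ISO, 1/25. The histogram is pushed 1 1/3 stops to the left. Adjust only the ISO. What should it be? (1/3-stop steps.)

Underexposed by 1 1/3 stops → need 1 1/3 stops brighter.
ISO: 5000 → 6400 → 8000 → 10000 → 12800.

ISO 12800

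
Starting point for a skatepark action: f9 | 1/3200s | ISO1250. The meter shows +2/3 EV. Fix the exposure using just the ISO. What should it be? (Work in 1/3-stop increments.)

Overexposed by 2/3 stop → need 2/3 stop darker.
ISO: 1250 → 1000 → 800.

ISO 800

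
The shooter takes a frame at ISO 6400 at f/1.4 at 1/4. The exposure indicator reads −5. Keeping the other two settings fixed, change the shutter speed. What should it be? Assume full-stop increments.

8 s

Underexposed by 5 stops → need 5 stops brighter.
Shutter speed: 1/4 → 1/2 → 1 → 2 → 4 → 8.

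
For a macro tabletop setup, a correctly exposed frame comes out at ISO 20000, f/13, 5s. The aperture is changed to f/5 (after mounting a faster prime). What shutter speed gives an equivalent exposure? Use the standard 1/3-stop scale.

0.8 s

Aperture: f/13 → f/11 → f/10 → f/9 → f/8 → f/7.1 → f/6.3 → f/5.6 → f/5 — 2 2/3 stops larger aperture (brighter).
Need 2 2/3 stops darker from the shutter speed: 5 → 4 → 3.2 → 2.5 → 2 → 1.6 → 1.3 → 1 → 0.8.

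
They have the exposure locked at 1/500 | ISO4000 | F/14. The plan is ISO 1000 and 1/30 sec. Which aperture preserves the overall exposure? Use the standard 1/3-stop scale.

ISO: 4000 → 3200 → 2500 → 2000 → 1600 → 1250 → 1000 — 2 stops lower (darker).
Shutter speed: 1/500 → 1/400 → 1/320 → 1/250 → 1/200 → 1/160 → 1/125 → 1/100 → 1/80 → 1/60 → 1/50 → 1/40 → 1/30 — 4 stops longer (brighter).
Net change so far: 2 stops brighter. Offset with the aperture: f/14 → f/16 → f/18 → f/20 → f/22 → f/25 → f/29.

f/29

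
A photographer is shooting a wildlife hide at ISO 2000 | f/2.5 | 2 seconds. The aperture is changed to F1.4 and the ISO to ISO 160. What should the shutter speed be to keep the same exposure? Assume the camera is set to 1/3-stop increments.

Aperture: f/2.5 → f/2.2 → f/2 → f/1.8 → f/1.6 → f/1.4 — 1 2/3 stops larger aperture (brighter).
ISO: 2000 → 1600 → 1250 → 1000 → 800 → 640 → 500 → 400 → 320 → 250 → 200 → 160 — 3 2/3 stops lower (darker).
Net change so far: 2 stops darker. Offset with the shutter speed: 2 → 2.5 → 3.2 → 4 → 5 → 6 → 8.

8 s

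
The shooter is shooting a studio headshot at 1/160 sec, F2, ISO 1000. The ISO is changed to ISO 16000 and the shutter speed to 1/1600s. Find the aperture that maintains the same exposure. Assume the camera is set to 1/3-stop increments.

ISO: 1000 → 1250 → 1600 → 2000 → 2500 → 3200 → 4000 → 5000 → 6400 → 8000 → 10000 → 12800 → 16000 — 4 stops higher (brighter).
Shutter speed: 1/160 → 1/200 → 1/250 → 1/320 → 1/400 → 1/500 → 1/640 → 1/800 → 1/1000 → 1/1250 → 1/1600 — 3 1/3 stops shorter (darker).
Net change so far: 2/3 stop brighter. Offset with the aperture: f/2 → f/2.2 → f/2.5.

f/2.5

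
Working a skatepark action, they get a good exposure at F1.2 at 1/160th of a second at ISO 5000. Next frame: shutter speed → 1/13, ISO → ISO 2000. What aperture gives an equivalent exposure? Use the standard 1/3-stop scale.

Shutter speed: 1/160 → 1/125 → 1/100 → 1/80 → 1/60 → 1/50 → 1/40 → 1/30 → 1/25 → 1/20 → 1/15 → 1/13 — 3 2/3 stops longer (brighter).
ISO: 5000 → 4000 → 3200 → 2500 → 2000 — 1 1/3 stops dropped (darker).
Net change so far: 2 1/3 stops brighter. Offset with the aperture: f/1.2 → f/1.4 → f/1.6 → f/1.8 → f/2 → f/2.2 → f/2.5 → f/2.8.

f/2.8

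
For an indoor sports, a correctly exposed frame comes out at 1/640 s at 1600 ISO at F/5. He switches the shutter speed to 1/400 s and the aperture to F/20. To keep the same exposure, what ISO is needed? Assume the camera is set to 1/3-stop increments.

Shutter speed: 1/640 → 1/500 → 1/400 — 2/3 stop slower (brighter).
Aperture: f/5 → f/5.6 → f/6.3 → f/7.1 → f/8 → f/9 → f/10 → f/11 → f/13 → f/14 → f/16 → f/18 → f/20 — 4 stops narrower (darker).
Net change so far: 3 1/3 stops darker. Offset with the ISO: 1600 → 2000 → 2500 → 3200 → 4000 → 5000 → 6400 → 8000 → 10000 → 12800 → 16000.

ISO 16000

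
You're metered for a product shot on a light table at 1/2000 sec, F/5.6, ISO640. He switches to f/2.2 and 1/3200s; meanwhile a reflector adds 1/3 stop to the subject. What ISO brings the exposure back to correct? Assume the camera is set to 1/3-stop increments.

Scene light: 1/3 stop brighter.
Aperture: f/5.6 → f/5 → f/4.5 → f/4 → f/3.5 → f/3.2 → f/2.8 → f/2.5 → f/2.2 — 2 2/3 stops wider (brighter).
Shutter speed: 1/2000 → 1/2500 → 1/3200 — 2/3 stop faster (darker).
Net so far: 2 1/3 stops brighter. ISO: 640 → 500 → 400 → 320 → 250 → 200 → 160 → 125.

ISO 125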